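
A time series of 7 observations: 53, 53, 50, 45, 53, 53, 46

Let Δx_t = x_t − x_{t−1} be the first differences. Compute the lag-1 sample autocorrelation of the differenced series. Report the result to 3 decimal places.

-0.190

First differences Δx: 0, -3, -5, 8, 0, -7
Mean of differences = -1.1667
Numerator Σ(Δx_t−Δx̄)(Δx_{t+1}−Δx̄) = -26.3611
Denominator Σ(Δx_t−Δx̄)² = 138.8333
r_1(Δx) = -26.3611 / 138.8333 = -0.190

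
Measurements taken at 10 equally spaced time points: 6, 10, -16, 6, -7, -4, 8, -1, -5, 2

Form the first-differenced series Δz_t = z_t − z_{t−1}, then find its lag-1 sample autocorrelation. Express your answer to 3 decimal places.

First differences Δz: 4, -26, 22, -13, 3, 12, -9, -4, 7
Mean of differences = -0.4444
Numerator Σ(Δz_t−Δz̄)(Δz_{t+1}−Δz̄) = -1071.8642
Denominator Σ(Δz_t−Δz̄)² = 1642.2222
r_1(Δz) = -1071.8642 / 1642.2222 = -0.653

-0.653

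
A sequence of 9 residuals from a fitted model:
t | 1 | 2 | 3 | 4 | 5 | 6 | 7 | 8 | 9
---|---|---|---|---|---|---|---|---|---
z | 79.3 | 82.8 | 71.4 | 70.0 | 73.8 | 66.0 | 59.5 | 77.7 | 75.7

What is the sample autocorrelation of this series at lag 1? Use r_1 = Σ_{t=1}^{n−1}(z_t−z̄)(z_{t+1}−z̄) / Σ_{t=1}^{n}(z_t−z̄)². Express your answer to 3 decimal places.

0.210

Mean z̄ = (79.3 + 82.8 + 71.4 + 70.0 + 73.8 + 66.0 + 59.5 + 77.7 + 75.7)/9 = 72.9111
Numerator Σ_{t=1}^{8}(z_t−z̄)(z_{t+1}−z̄) = 85.7210
Denominator Σ(z_t−z̄)² = 408.4889
r_1 = 85.7210 / 408.4889 = 0.210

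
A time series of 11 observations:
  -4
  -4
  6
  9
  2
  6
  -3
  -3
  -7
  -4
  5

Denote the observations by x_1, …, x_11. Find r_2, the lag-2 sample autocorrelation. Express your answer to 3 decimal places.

Mean x̄ = (-4 − 4 + 6 + 9 + 2 + 6 − 3 − 3 − 7 − 4 + 5)/11 = 0.2727
Numerator Σ_{t=1}^{9}(x_t−x̄)(x_{t+2}−x̄) = -22.8760
Denominator Σ(x_t−x̄)² = 296.1818
r_2 = -22.8760 / 296.1818 = -0.077

-0.077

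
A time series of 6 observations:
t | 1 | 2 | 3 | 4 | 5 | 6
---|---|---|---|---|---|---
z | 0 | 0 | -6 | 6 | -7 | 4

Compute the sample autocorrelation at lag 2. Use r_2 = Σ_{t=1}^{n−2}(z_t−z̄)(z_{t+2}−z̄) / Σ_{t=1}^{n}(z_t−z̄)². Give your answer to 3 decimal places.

0.483

Mean z̄ = (0 + 0 − 6 + 6 − 7 + 4)/6 = -0.5000
Deviations from mean: 0.5000, 0.5000, -5.5000, 6.5000, -6.5000, 4.5000
Σ(z_t−z̄)(z_{t+2}−z̄) = (-2.7500) + (3.2500) + (35.7500) + (29.2500) = 65.5000
Denominator Σ(z_t−z̄)² = 135.5000
r_2 = 65.5000 / 135.5000 = 0.483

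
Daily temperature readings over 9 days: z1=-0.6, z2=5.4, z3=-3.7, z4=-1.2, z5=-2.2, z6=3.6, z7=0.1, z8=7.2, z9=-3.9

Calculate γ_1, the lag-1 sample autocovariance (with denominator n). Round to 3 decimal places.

Mean z̄ = (-0.6 + 5.4 − 3.7 − 1.2 − 2.2 + 3.6 + 0.1 + 7.2 − 3.9)/9 = 0.5222
Σ_{t=1}^{8}(z_t−z̄)(z_{t+1}−z̄) = -56.1372
γ_1 = -56.1372 / 9 = -6.237

-6.237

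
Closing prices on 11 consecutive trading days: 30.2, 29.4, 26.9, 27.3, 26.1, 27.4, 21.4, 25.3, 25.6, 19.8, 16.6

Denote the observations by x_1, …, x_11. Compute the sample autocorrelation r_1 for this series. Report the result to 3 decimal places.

0.412

Mean x̄ = (30.2 + 29.4 + 26.9 + 27.3 + 26.1 + 27.4 + 21.4 + 25.3 + 25.6 + 19.8 + 16.6)/11 = 25.0909
Numerator Σ_{t=1}^{10}(x_t−x̄)(x_{t+1}−x̄) = 71.4099
Denominator Σ(x_t−x̄)² = 173.1891
r_1 = 71.4099 / 173.1891 = 0.412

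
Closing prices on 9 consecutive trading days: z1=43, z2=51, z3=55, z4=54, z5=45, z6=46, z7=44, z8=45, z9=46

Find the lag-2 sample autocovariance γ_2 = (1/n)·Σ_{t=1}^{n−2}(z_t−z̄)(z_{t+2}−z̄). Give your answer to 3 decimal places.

-2.543

Mean z̄ = (43 + 51 + 55 + 54 + 45 + 46 + 44 + 45 + 46)/9 = 47.6667
Σ_{t=1}^{7}(z_t−z̄)(z_{t+2}−z̄) = -22.8889
γ_2 = -22.8889 / 9 = -2.543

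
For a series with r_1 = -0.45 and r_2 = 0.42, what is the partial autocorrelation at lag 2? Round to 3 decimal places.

φ_{22} = (r_2 − r_1²) / (1 − r_1²)
r_1² = (-0.45)² = 0.2025
Numerator = 0.42 − 0.2025 = 0.2175; denominator = 1 − 0.2025 = 0.7975
φ_{22} = 0.2175 / 0.7975 = 0.273

0.273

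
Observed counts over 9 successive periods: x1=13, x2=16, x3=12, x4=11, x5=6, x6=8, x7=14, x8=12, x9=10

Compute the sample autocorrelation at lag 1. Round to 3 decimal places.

0.300

Mean x̄ = (13 + 16 + 12 + 11 + 6 + 8 + 14 + 12 + 10)/9 = 11.3333
Numerator Σ_{t=1}^{8}(x_t−x̄)(x_{t+1}−x̄) = 22.2222
Denominator Σ(x_t−x̄)² = 74.0000
r_1 = 22.2222 / 74.0000 = 0.300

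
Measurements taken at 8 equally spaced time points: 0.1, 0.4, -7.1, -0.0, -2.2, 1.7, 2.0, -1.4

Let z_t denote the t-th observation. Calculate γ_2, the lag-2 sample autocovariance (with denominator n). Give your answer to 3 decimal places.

Mean z̄ = (0.1 + 0.4 − 7.1 − 0.0 − 2.2 + 1.7 + 2.0 − 1.4)/8 = -0.8125
Σ_{t=1}^{6}(z_t−z̄)(z_{t+2}−z̄) = 0.6347
γ_2 = 0.6347 / 8 = 0.079

0.079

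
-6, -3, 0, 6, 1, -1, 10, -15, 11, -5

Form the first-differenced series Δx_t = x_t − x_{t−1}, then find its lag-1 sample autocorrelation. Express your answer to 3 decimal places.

-0.771

First differences Δx: 3, 3, 6, -5, -2, 11, -25, 26, -16
Mean of differences = 0.1111
Numerator Σ(Δx_t−Δx̄)(Δx_{t+1}−Δx̄) = -1357.5679
Denominator Σ(Δx_t−Δx̄)² = 1760.8889
r_1(Δx) = -1357.5679 / 1760.8889 = -0.771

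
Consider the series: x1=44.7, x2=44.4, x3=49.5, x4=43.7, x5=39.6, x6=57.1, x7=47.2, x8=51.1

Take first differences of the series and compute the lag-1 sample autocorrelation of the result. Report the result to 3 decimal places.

-0.600

First differences Δx: -0.3, 5.1, -5.8, -4.1, 17.5, -9.9, 3.9
Mean of differences = 0.9143
Numerator Σ(Δx_t−Δx̄)(Δx_{t+1}−Δx̄) = -294.3359
Denominator Σ(Δx_t−Δx̄)² = 490.1686
r_1(Δx) = -294.3359 / 490.1686 = -0.600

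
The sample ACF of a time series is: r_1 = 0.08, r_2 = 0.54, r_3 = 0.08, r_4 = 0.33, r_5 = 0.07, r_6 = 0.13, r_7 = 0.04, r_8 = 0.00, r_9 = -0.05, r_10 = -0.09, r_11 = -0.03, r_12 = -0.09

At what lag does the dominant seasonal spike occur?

The largest autocorrelation is r_2 = 0.54, with a weaker echo at lag 4 (0.33); the remaining lags stay at or below 0.13.
The dominant spike at lag 2 indicates a seasonal period of 2.

2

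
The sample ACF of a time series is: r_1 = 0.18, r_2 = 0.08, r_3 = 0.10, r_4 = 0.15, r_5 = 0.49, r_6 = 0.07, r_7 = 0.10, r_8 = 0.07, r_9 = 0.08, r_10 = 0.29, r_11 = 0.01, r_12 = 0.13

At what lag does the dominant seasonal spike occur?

The largest autocorrelation is r_5 = 0.49, with a weaker echo at lag 10 (0.29); the remaining lags stay at or below 0.18.
The dominant spike at lag 5 indicates a seasonal period of 5.

5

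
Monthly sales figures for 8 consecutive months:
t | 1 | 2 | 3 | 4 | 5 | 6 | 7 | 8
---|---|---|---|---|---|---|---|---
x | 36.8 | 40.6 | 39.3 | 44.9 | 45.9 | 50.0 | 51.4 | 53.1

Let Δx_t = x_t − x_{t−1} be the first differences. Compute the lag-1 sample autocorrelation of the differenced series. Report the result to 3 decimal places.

-0.776

First differences Δx: 3.8, -1.3, 5.6, 1.0, 4.1, 1.4, 1.7
Mean of differences = 2.3286
Numerator Σ(Δx_t−Δx̄)(Δx_{t+1}−Δx̄) = -24.9708
Denominator Σ(Δx_t−Δx̄)² = 32.1943
r_1(Δx) = -24.9708 / 32.1943 = -0.776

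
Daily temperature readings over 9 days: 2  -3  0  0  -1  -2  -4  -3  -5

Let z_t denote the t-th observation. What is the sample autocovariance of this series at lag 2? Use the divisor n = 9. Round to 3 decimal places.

1.248

Mean z̄ = (2 − 3 + 0 + 0 − 1 − 2 − 4 − 3 − 5)/9 = -1.7778
Σ_{t=1}^{7}(z_t−z̄)(z_{t+2}−z̄) = 11.2346
γ_2 = 11.2346 / 9 = 1.248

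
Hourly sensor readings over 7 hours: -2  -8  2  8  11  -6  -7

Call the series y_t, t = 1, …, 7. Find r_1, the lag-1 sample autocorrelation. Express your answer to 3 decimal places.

Mean ȳ = (-2 − 8 + 2 + 8 + 11 − 6 − 7)/7 = -0.2857
Numerator Σ_{t=1}^{6}(y_t−ȳ)(y_{t+1}−ȳ) = 81.9184
Denominator Σ(y_t−ȳ)² = 341.4286
r_1 = 81.9184 / 341.4286 = 0.240

0.240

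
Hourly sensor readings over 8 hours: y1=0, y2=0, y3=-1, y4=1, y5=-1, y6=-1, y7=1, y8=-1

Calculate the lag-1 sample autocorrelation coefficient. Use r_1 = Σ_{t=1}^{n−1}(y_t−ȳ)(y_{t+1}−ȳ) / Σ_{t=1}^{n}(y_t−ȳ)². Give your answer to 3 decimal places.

-0.602

Mean ȳ = (0 + 0 − 1 + 1 − 1 − 1 + 1 − 1)/8 = -0.2500
Deviations from mean: 0.2500, 0.2500, -0.7500, 1.2500, -0.7500, -0.7500, 1.2500, -0.7500
Σ(y_t−ȳ)(y_{t+1}−ȳ) = (0.0625) + (-0.1875) + (-0.9375) + (-0.9375) + (0.5625) + (-0.9375) + (-0.9375) = -3.3125
Denominator Σ(y_t−ȳ)² = 5.5000
r_1 = -3.3125 / 5.5000 = -0.602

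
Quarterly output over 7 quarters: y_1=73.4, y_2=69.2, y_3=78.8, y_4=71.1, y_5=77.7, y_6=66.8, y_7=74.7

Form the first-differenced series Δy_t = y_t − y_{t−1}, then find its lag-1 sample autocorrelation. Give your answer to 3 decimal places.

-0.820

First differences Δy: -4.2, 9.6, -7.7, 6.6, -10.9, 7.9
Mean of differences = 0.2167
Numerator Σ(Δy_t−Δȳ)(Δy_{t+1}−Δȳ) = -322.6369
Denominator Σ(Δy_t−Δȳ)² = 393.5883
r_1(Δy) = -322.6369 / 393.5883 = -0.820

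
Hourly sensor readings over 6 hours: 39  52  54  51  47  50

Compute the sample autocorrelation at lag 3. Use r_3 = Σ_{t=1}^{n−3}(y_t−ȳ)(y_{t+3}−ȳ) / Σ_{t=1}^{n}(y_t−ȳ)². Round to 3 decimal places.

-0.148

Mean ȳ = (39 + 52 + 54 + 51 + 47 + 50)/6 = 48.8333
Deviations from mean: -9.8333, 3.1667, 5.1667, 2.1667, -1.8333, 1.1667
Numerator Σ_{t=1}^{3}(y_t−ȳ)(y_{t+3}−ȳ) = -21.0833
Denominator Σ(y_t−ȳ)² = 142.8333
r_3 = -21.0833 / 142.8333 = -0.148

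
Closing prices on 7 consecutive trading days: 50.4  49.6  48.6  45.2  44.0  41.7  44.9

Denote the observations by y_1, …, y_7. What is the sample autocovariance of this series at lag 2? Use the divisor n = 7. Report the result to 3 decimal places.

1.262

Mean ȳ = (50.4 + 49.6 + 48.6 + 45.2 + 44.0 + 41.7 + 44.9)/7 = 46.3429
Deviations: 4.0571, 3.2571, 2.2571, -1.1429, -2.3429, -4.6429, -1.4429
Σ_{t=1}^{5}(y_t−ȳ)(y_{t+2}−ȳ) = 8.8335
γ_2 = 8.8335 / 7 = 1.262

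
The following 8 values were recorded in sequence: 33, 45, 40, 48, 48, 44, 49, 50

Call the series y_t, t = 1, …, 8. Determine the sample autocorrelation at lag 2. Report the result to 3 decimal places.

Mean ȳ = (33 + 45 + 40 + 48 + 48 + 44 + 49 + 50)/8 = 44.6250
Deviations from mean: -11.6250, 0.3750, -4.6250, 3.3750, 3.3750, -0.6250, 4.3750, 5.3750
Numerator Σ_{t=1}^{6}(y_t−ȳ)(y_{t+2}−ȳ) = 48.7188
Denominator Σ(y_t−ȳ)² = 227.8750
r_2 = 48.7188 / 227.8750 = 0.214

0.214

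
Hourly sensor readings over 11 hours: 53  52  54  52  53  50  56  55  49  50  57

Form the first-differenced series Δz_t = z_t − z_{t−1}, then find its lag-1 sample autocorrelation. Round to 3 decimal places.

-0.195

First differences Δz: -1, 2, -2, 1, -3, 6, -1, -6, 1, 7
Mean of differences = 0.4000
Numerator Σ(Δz_t−Δz̄)(Δz_{t+1}−Δz̄) = -27.3600
Denominator Σ(Δz_t−Δz̄)² = 140.4000
r_1(Δz) = -27.3600 / 140.4000 = -0.195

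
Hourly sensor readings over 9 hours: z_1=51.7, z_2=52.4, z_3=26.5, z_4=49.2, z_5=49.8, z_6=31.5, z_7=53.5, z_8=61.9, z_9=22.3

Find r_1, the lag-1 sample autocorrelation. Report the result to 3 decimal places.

Mean z̄ = (51.7 + 52.4 + 26.5 + 49.2 + 49.8 + 31.5 + 53.5 + 61.9 + 22.3)/9 = 44.3111
Numerator Σ_{t=1}^{8}(z_t−z̄)(z_{t+1}−z̄) = -558.1135
Denominator Σ(z_t−z̄)² = 1533.7089
r_1 = -558.1135 / 1533.7089 = -0.364

-0.364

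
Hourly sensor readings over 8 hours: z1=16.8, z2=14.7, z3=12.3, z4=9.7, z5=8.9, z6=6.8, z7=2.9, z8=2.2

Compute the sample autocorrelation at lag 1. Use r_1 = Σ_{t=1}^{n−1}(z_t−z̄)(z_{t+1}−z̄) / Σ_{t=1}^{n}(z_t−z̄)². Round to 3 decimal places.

Mean z̄ = (16.8 + 14.7 + 12.3 + 9.7 + 8.9 + 6.8 + 2.9 + 2.2)/8 = 9.2875
Deviations from mean: 7.5125, 5.4125, 3.0125, 0.4125, -0.3875, -2.4875, -6.3875, -7.0875
Numerator Σ_{t=1}^{7}(z_t−z̄)(z_{t+1}−z̄) = 120.1736
Denominator Σ(z_t−z̄)² = 192.3488
r_1 = 120.1736 / 192.3488 = 0.625

0.625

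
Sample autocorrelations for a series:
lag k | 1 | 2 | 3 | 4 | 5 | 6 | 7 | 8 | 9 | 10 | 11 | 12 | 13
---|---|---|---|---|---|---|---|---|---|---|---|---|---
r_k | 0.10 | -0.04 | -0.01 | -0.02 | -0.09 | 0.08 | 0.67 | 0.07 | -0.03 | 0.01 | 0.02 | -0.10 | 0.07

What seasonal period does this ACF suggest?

The largest autocorrelation is r_7 = 0.67; the remaining lags stay at or below 0.10.
The dominant spike at lag 7 indicates a seasonal period of 7.

7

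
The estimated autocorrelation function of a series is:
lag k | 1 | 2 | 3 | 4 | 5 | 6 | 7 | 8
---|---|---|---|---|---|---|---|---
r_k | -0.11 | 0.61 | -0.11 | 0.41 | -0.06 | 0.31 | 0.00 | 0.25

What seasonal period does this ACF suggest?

2

The largest autocorrelation is r_2 = 0.61, with weaker echoes at lags 4 (0.41), 6 (0.31) and 8 (0.25); the remaining lags stay at or below 0.00.
The dominant spike at lag 2 indicates a seasonal period of 2.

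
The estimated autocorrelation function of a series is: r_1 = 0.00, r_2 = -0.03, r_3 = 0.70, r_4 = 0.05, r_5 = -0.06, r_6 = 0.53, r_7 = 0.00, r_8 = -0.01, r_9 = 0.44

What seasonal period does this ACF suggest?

The largest autocorrelation is r_3 = 0.70, with weaker echoes at lags 6 (0.53) and 9 (0.44); the remaining lags stay at or below 0.05.
The dominant spike at lag 3 indicates a seasonal period of 3.

3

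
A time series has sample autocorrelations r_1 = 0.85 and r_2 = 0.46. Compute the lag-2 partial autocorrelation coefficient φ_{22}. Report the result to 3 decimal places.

φ_{22} = (r_2 − r_1²) / (1 − r_1²)
r_1² = (0.85)² = 0.7225
Numerator = 0.46 − 0.7225 = -0.2625; denominator = 1 − 0.7225 = 0.2775
φ_{22} = -0.2625 / 0.2775 = -0.946

-0.946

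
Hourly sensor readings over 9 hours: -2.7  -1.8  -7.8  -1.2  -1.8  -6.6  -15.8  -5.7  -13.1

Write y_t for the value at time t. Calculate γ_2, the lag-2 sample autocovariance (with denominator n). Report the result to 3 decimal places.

Mean ȳ = (-2.7 − 1.8 − 7.8 − 1.2 − 1.8 − 6.6 − 15.8 − 5.7 − 13.1)/9 = -6.2778
Σ_{t=1}^{7}(y_t−ȳ)(y_{t+2}−ȳ) = 30.9768
γ_2 = 30.9768 / 9 = 3.442

3.442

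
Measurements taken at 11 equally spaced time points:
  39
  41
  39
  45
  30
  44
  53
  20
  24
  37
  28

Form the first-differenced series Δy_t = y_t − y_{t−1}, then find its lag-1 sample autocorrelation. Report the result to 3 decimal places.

-0.365

First differences Δy: 2, -2, 6, -15, 14, 9, -33, 4, 13, -9
Mean of differences = -1.1000
Numerator Σ(Δy_t−Δȳ)(Δy_{t+1}−Δȳ) = -689.6100
Denominator Σ(Δy_t−Δȳ)² = 1888.9000
r_1(Δy) = -689.6100 / 1888.9000 = -0.365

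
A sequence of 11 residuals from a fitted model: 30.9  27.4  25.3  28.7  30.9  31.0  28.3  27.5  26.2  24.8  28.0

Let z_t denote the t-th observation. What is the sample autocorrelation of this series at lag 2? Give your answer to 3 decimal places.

-0.288

Mean z̄ = (30.9 + 27.4 + 25.3 + 28.7 + 30.9 + 31.0 + 28.3 + 27.5 + 26.2 + 24.8 + 28.0)/11 = 28.0909
Numerator Σ_{t=1}^{9}(z_t−z̄)(z_{t+2}−z̄) = -13.7393
Denominator Σ(z_t−z̄)² = 47.6891
r_2 = -13.7393 / 47.6891 = -0.288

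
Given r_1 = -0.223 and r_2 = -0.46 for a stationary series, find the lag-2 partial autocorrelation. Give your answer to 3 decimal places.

φ_{22} = (r_2 − r_1²) / (1 − r_1²)
r_1² = (-0.223)² = 0.049729
Numerator = -0.46 − 0.0497 = -0.5097; denominator = 1 − 0.0497 = 0.9503
φ_{22} = -0.5097 / 0.9503 = -0.536

-0.536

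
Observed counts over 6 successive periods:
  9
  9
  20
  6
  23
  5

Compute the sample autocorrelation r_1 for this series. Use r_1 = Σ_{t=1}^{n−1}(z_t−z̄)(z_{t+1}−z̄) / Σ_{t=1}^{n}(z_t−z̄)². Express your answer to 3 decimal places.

-0.715

Mean z̄ = (9 + 9 + 20 + 6 + 23 + 5)/6 = 12.0000
Deviations from mean: -3.0000, -3.0000, 8.0000, -6.0000, 11.0000, -7.0000
Σ(z_t−z̄)(z_{t+1}−z̄) = (9.0000) + (-24.0000) + (-48.0000) + (-66.0000) + (-77.0000) = -206.0000
Denominator Σ(z_t−z̄)² = 288.0000
r_1 = -206.0000 / 288.0000 = -0.715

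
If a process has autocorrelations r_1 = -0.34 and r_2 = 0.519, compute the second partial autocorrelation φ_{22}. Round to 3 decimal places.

0.456

φ_{22} = (r_2 − r_1²) / (1 − r_1²)
r_1² = (-0.34)² = 0.1156
Numerator = 0.519 − 0.1156 = 0.4034; denominator = 1 − 0.1156 = 0.8844
φ_{22} = 0.4034 / 0.8844 = 0.456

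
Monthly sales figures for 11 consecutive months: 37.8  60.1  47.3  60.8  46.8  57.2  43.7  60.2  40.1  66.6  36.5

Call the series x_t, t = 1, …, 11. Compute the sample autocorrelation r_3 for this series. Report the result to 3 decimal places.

-0.540

Mean x̄ = (37.8 + 60.1 + 47.3 + 60.8 + 46.8 + 57.2 + 43.7 + 60.2 + 40.1 + 66.6 + 36.5)/11 = 50.6455
Numerator Σ_{t=1}^{8}(x_t−x̄)(x_{t+3}−x̄) = -611.0798
Denominator Σ(x_t−x̄)² = 1131.8273
r_3 = -611.0798 / 1131.8273 = -0.540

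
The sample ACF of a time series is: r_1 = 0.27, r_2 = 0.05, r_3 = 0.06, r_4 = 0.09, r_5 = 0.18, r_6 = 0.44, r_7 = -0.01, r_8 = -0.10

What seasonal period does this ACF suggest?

The largest autocorrelation is r_6 = 0.44; the remaining lags stay at or below 0.27. The elevated value at lag 1 (0.27), dropping to 0.05 at lag 2, reflects decaying short-term dependence rather than seasonality.
The dominant spike at lag 6 indicates a seasonal period of 6.

6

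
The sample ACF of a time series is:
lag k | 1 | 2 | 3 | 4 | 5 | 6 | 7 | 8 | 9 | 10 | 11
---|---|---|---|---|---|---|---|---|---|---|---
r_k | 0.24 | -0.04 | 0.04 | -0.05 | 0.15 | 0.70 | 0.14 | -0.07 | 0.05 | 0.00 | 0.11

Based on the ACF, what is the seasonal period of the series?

6

The largest autocorrelation is r_6 = 0.70; the remaining lags stay at or below 0.24.
The dominant spike at lag 6 indicates a seasonal period of 6.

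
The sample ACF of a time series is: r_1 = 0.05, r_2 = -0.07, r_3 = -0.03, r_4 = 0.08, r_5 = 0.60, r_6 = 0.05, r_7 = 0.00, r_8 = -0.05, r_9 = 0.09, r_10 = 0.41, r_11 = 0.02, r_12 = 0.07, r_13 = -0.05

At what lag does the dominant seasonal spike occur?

The largest autocorrelation is r_5 = 0.60, with a weaker echo at lag 10 (0.41); the remaining lags stay at or below 0.09.
The dominant spike at lag 5 indicates a seasonal period of 5.

5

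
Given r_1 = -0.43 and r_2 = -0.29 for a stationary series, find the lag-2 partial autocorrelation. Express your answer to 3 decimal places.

φ_{22} = (r_2 − r_1²) / (1 − r_1²)
r_1² = (-0.43)² = 0.1849
Numerator = -0.29 − 0.1849 = -0.4749; denominator = 1 − 0.1849 = 0.8151
φ_{22} = -0.4749 / 0.8151 = -0.583

-0.583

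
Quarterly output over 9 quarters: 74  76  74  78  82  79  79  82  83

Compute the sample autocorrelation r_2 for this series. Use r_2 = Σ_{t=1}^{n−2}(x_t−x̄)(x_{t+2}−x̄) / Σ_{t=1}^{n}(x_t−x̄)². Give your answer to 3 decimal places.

0.122

Mean x̄ = (74 + 76 + 74 + 78 + 82 + 79 + 79 + 82 + 83)/9 = 78.5556
Numerator Σ_{t=1}^{7}(x_t−x̄)(x_{t+2}−x̄) = 11.2716
Denominator Σ(x_t−x̄)² = 92.2222
r_2 = 11.2716 / 92.2222 = 0.122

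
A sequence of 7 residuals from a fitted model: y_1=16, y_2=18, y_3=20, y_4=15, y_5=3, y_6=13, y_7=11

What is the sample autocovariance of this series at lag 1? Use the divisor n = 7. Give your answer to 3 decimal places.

5.805

Mean ȳ = (16 + 18 + 20 + 15 + 3 + 13 + 11)/7 = 13.7143
Deviations: 2.2857, 4.2857, 6.2857, 1.2857, -10.7143, -0.7143, -2.7143
Σ_{t=1}^{6}(y_t−ȳ)(y_{t+1}−ȳ) = 40.6327
γ_1 = 40.6327 / 7 = 5.805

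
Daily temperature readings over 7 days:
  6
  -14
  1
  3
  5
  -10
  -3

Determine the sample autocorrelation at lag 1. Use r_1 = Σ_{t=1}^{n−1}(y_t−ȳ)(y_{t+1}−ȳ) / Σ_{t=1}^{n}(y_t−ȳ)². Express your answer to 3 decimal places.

-0.362

Mean ȳ = (6 − 14 + 1 + 3 + 5 − 10 − 3)/7 = -1.7143
Deviations from mean: 7.7143, -12.2857, 2.7143, 4.7143, 6.7143, -8.2857, -1.2857
Numerator Σ_{t=1}^{6}(y_t−ȳ)(y_{t+1}−ȳ) = -128.6531
Denominator Σ(y_t−ȳ)² = 355.4286
r_1 = -128.6531 / 355.4286 = -0.362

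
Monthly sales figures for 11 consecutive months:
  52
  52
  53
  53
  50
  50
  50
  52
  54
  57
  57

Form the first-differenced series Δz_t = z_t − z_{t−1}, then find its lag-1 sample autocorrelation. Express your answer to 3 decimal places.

First differences Δz: 0, 1, 0, -3, 0, 0, 2, 2, 3, 0
Mean of differences = 0.5000
Numerator Σ(Δz_t−Δz̄)(Δz_{t+1}−Δz̄) = 7.2500
Denominator Σ(Δz_t−Δz̄)² = 24.5000
r_1(Δz) = 7.2500 / 24.5000 = 0.296

0.296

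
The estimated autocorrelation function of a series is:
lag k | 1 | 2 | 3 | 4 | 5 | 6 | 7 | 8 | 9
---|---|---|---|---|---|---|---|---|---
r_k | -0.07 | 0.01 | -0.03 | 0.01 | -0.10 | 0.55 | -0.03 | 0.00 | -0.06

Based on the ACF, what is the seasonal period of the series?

6

The largest autocorrelation is r_6 = 0.55; the remaining lags stay at or below 0.01.
The dominant spike at lag 6 indicates a seasonal period of 6.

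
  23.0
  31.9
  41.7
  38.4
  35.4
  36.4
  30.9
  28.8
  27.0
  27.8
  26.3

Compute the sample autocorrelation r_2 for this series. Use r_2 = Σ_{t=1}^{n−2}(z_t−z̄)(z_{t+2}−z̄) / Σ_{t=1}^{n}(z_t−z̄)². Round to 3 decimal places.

0.025

Mean z̄ = (23.0 + 31.9 + 41.7 + 38.4 + 35.4 + 36.4 + 30.9 + 28.8 + 27.0 + 27.8 + 26.3)/11 = 31.6000
Numerator Σ_{t=1}^{9}(z_t−z̄)(z_{t+2}−z̄) = 8.3400
Denominator Σ(z_t−z̄)² = 331.8000
r_2 = 8.3400 / 331.8000 = 0.025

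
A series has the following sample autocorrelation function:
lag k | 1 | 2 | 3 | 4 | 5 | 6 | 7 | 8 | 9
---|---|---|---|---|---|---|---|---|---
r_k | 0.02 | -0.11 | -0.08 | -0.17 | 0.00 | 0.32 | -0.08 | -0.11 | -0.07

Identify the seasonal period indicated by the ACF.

6

The largest autocorrelation is r_6 = 0.32; the remaining lags stay at or below 0.02.
The dominant spike at lag 6 indicates a seasonal period of 6.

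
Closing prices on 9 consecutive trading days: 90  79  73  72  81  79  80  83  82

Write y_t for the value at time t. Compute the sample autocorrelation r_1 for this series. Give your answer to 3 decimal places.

Mean ȳ = (90 + 79 + 73 + 72 + 81 + 79 + 80 + 83 + 82)/9 = 79.8889
Numerator Σ_{t=1}^{8}(y_t−ȳ)(y_{t+1}−ȳ) = 48.5432
Denominator Σ(y_t−ȳ)² = 228.8889
r_1 = 48.5432 / 228.8889 = 0.212

0.212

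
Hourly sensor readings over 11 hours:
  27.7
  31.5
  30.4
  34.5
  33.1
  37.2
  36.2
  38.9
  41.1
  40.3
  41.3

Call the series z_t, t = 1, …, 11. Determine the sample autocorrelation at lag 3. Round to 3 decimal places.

Mean z̄ = (27.7 + 31.5 + 30.4 + 34.5 + 33.1 + 37.2 + 36.2 + 38.9 + 41.1 + 40.3 + 41.3)/11 = 35.6545
Numerator Σ_{t=1}^{8}(z_t−z̄)(z_{t+3}−z̄) = 32.0274
Denominator Σ(z_t−z̄)² = 212.3273
r_3 = 32.0274 / 212.3273 = 0.151

0.151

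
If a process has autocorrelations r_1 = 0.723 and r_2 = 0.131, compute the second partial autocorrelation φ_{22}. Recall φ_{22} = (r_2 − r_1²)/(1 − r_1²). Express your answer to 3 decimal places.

φ_{22} = (r_2 − r_1²) / (1 − r_1²)
r_1² = (0.723)² = 0.522729
Numerator = 0.131 − 0.5227 = -0.3917; denominator = 1 − 0.5227 = 0.4773
φ_{22} = -0.3917 / 0.4773 = -0.821

-0.821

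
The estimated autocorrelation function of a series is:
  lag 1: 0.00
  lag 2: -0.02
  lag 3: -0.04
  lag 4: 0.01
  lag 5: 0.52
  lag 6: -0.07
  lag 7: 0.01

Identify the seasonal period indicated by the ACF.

The largest autocorrelation is r_5 = 0.52; the remaining lags stay at or below 0.01.
The dominant spike at lag 5 indicates a seasonal period of 5.

5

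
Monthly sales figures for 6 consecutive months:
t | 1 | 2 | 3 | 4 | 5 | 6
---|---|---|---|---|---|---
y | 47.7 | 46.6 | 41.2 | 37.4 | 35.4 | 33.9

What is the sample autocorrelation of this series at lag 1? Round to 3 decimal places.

0.565

Mean ȳ = (47.7 + 46.6 + 41.2 + 37.4 + 35.4 + 33.9)/6 = 40.3667
Σ(y_t−ȳ)(y_{t+1}−ȳ) = (45.7111) + (5.1944) + (-2.4722) + (14.7344) + (32.1178) = 95.2856
Denominator Σ(y_t−ȳ)² = 168.6133
r_1 = 95.2856 / 168.6133 = 0.565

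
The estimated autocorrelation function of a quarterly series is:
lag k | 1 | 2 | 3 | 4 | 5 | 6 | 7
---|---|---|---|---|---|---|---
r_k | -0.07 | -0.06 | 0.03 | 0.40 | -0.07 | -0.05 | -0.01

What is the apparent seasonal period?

The largest autocorrelation is r_4 = 0.40; the remaining lags stay at or below 0.03.
The dominant spike at lag 4 indicates a seasonal period of 4.

4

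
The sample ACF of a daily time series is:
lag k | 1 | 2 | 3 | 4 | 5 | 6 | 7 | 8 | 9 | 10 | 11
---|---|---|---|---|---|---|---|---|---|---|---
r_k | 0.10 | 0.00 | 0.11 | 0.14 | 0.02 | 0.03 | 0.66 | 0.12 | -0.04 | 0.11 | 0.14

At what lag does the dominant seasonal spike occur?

7

The largest autocorrelation is r_7 = 0.66; the remaining lags stay at or below 0.14.
The dominant spike at lag 7 indicates a seasonal period of 7.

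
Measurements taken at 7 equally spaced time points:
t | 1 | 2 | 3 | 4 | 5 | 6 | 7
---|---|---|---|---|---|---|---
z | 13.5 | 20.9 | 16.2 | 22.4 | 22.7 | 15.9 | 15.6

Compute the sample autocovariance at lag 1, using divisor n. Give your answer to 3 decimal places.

-1.680

Mean z̄ = (13.5 + 20.9 + 16.2 + 22.4 + 22.7 + 15.9 + 15.6)/7 = 18.1714
Deviations: -4.6714, 2.7286, -1.9714, 4.2286, 4.5286, -2.2714, -2.5714
Σ_{t=1}^{6}(z_t−z̄)(z_{t+1}−z̄) = -11.7580
γ_1 = -11.7580 / 7 = -1.680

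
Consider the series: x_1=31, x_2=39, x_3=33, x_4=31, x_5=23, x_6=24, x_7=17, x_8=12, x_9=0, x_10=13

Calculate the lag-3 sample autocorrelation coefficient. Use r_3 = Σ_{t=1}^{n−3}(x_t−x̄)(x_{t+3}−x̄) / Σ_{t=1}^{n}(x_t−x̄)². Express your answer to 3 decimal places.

Mean x̄ = (31 + 39 + 33 + 31 + 23 + 24 + 17 + 12 + 0 + 13)/10 = 22.3000
Numerator Σ_{t=1}^{7}(x_t−x̄)(x_{t+3}−x̄) = 63.6300
Denominator Σ(x_t−x̄)² = 1266.1000
r_3 = 63.6300 / 1266.1000 = 0.050

0.050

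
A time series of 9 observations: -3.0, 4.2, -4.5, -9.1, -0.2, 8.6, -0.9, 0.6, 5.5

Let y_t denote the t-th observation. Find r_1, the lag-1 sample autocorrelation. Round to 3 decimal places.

Mean ȳ = (-3.0 + 4.2 − 4.5 − 9.1 − 0.2 + 8.6 − 0.9 + 0.6 + 5.5)/9 = 0.1333
Numerator Σ_{t=1}^{8}(y_t−ȳ)(y_{t+1}−ȳ) = 4.7256
Denominator Σ(y_t−ȳ)² = 234.9600
r_1 = 4.7256 / 234.9600 = 0.020

0.020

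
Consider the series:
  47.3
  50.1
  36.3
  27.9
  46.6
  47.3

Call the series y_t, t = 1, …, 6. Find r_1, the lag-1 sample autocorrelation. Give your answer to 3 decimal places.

Mean ȳ = (47.3 + 50.1 + 36.3 + 27.9 + 46.6 + 47.3)/6 = 42.5833
Deviations from mean: 4.7167, 7.5167, -6.2833, -14.6833, 4.0167, 4.7167
Σ(y_t−ȳ)(y_{t+1}−ȳ) = (35.4536) + (-47.2297) + (92.2603) + (-58.9781) + (18.9453) = 40.4514
Denominator Σ(y_t−ȳ)² = 372.2083
r_1 = 40.4514 / 372.2083 = 0.109

0.109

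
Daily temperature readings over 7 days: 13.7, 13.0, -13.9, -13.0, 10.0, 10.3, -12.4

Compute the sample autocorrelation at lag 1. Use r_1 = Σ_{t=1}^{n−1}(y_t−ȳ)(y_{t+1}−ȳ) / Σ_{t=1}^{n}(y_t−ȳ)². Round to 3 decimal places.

0.014

Mean ȳ = (13.7 + 13.0 − 13.9 − 13.0 + 10.0 + 10.3 − 12.4)/7 = 1.1000
Deviations from mean: 12.6000, 11.9000, -15.0000, -14.1000, 8.9000, 9.2000, -13.5000
Numerator Σ_{t=1}^{6}(y_t−ȳ)(y_{t+1}−ȳ) = 15.1300
Denominator Σ(y_t−ȳ)² = 1070.2800
r_1 = 15.1300 / 1070.2800 = 0.014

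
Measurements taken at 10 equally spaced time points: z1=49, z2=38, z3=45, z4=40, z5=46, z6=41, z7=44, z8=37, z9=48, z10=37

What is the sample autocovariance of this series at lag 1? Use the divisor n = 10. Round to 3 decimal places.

-13.175

Mean z̄ = (49 + 38 + 45 + 40 + 46 + 41 + 44 + 37 + 48 + 37)/10 = 42.5000
Σ_{t=1}^{9}(z_t−z̄)(z_{t+1}−z̄) = -131.7500
γ_1 = -131.7500 / 10 = -13.175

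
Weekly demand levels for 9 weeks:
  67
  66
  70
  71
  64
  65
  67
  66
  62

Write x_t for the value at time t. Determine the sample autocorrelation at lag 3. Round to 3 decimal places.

0.137

Mean x̄ = (67 + 66 + 70 + 71 + 64 + 65 + 67 + 66 + 62)/9 = 66.4444
Numerator Σ_{t=1}^{6}(x_t−x̄)(x_{t+3}−x̄) = 8.5185
Denominator Σ(x_t−x̄)² = 62.2222
r_3 = 8.5185 / 62.2222 = 0.137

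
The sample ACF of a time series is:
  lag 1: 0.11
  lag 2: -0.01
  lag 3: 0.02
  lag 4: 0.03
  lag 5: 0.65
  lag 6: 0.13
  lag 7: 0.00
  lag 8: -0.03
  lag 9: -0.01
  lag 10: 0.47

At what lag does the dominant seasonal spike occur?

The largest autocorrelation is r_5 = 0.65, with a weaker echo at lag 10 (0.47); the remaining lags stay at or below 0.13.
The dominant spike at lag 5 indicates a seasonal period of 5.

5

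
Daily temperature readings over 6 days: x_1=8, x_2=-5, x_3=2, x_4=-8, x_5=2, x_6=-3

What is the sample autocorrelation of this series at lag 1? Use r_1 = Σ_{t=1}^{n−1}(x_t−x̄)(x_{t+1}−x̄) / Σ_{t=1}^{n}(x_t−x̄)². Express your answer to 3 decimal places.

Mean x̄ = (8 − 5 + 2 − 8 + 2 − 3)/6 = -0.6667
Deviations from mean: 8.6667, -4.3333, 2.6667, -7.3333, 2.6667, -2.3333
Σ(x_t−x̄)(x_{t+1}−x̄) = (-37.5556) + (-11.5556) + (-19.5556) + (-19.5556) + (-6.2222) = -94.4444
Denominator Σ(x_t−x̄)² = 167.3333
r_1 = -94.4444 / 167.3333 = -0.564

-0.564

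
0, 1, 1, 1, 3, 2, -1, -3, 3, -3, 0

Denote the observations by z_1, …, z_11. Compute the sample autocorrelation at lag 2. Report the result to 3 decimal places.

0.013

Mean z̄ = (0 + 1 + 1 + 1 + 3 + 2 − 1 − 3 + 3 − 3 + 0)/11 = 0.3636
Numerator Σ_{t=1}^{9}(z_t−z̄)(z_{t+2}−z̄) = 0.5537
Denominator Σ(z_t−z̄)² = 42.5455
r_2 = 0.5537 / 42.5455 = 0.013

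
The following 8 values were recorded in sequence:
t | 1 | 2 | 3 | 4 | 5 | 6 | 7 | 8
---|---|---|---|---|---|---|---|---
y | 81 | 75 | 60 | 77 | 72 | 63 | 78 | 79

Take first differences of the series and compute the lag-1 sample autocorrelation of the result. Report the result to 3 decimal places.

First differences Δy: -6, -15, 17, -5, -9, 15, 1
Mean of differences = -0.2857
Numerator Σ(Δy_t−Δȳ)(Δy_{t+1}−Δȳ) = -324.2245
Denominator Σ(Δy_t−Δȳ)² = 881.4286
r_1(Δy) = -324.2245 / 881.4286 = -0.368

-0.368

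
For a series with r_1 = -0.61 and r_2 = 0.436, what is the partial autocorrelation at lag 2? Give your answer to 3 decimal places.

0.102

φ_{22} = (r_2 − r_1²) / (1 − r_1²)
r_1² = (-0.61)² = 0.3721
Numerator = 0.436 − 0.3721 = 0.0639; denominator = 1 − 0.3721 = 0.6279
φ_{22} = 0.0639 / 0.6279 = 0.102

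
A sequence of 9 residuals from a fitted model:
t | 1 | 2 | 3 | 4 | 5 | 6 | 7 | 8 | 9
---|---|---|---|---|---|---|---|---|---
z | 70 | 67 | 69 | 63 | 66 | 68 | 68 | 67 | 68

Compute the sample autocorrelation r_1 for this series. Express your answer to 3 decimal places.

Mean z̄ = (70 + 67 + 69 + 63 + 66 + 68 + 68 + 67 + 68)/9 = 67.3333
Numerator Σ_{t=1}^{8}(z_t−z̄)(z_{t+1}−z̄) = -3.7778
Denominator Σ(z_t−z̄)² = 32.0000
r_1 = -3.7778 / 32.0000 = -0.118

-0.118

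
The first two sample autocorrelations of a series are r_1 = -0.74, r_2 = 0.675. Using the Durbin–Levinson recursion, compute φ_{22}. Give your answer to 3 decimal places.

φ_{22} = (r_2 − r_1²) / (1 − r_1²)
r_1² = (-0.74)² = 0.5476
Numerator = 0.675 − 0.5476 = 0.1274; denominator = 1 − 0.5476 = 0.4524
φ_{22} = 0.1274 / 0.4524 = 0.282

0.282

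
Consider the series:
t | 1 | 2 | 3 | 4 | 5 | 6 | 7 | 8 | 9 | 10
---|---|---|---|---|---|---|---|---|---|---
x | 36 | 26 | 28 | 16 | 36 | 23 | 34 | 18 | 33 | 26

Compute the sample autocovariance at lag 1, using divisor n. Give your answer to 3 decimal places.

Mean x̄ = (36 + 26 + 28 + 16 + 36 + 23 + 34 + 18 + 33 + 26)/10 = 27.6000
Σ_{t=1}^{9}(x_t−x̄)(x_{t+1}−x̄) = -306.1600
γ_1 = -306.1600 / 10 = -30.616

-30.616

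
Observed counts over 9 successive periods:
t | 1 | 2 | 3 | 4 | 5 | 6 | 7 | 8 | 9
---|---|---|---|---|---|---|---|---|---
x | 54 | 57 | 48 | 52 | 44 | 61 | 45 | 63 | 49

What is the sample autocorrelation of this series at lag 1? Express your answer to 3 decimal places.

-0.706

Mean x̄ = (54 + 57 + 48 + 52 + 44 + 61 + 45 + 63 + 49)/9 = 52.5556
Numerator Σ_{t=1}^{8}(x_t−x̄)(x_{t+1}−x̄) = -258.6420
Denominator Σ(x_t−x̄)² = 366.2222
r_1 = -258.6420 / 366.2222 = -0.706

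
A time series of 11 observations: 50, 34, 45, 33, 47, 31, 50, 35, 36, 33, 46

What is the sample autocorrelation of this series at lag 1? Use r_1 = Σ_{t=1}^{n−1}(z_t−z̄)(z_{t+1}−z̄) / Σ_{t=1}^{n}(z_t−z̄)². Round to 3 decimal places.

Mean z̄ = (50 + 34 + 45 + 33 + 47 + 31 + 50 + 35 + 36 + 33 + 46)/11 = 40.0000
Numerator Σ_{t=1}^{10}(z_t−z̄)(z_{t+1}−z̄) = -371.0000
Denominator Σ(z_t−z̄)² = 566.0000
r_1 = -371.0000 / 566.0000 = -0.655

-0.655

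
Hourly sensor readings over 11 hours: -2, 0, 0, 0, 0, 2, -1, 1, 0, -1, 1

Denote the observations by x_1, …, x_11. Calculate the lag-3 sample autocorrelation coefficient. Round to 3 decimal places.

Mean x̄ = (-2 + 0 + 0 + 0 + 0 + 2 − 1 + 1 + 0 − 1 + 1)/11 = 0.0000
Numerator Σ_{t=1}^{8}(x_t−x̄)(x_{t+3}−x̄) = 2.0000
Denominator Σ(x_t−x̄)² = 12.0000
r_3 = 2.0000 / 12.0000 = 0.167

0.167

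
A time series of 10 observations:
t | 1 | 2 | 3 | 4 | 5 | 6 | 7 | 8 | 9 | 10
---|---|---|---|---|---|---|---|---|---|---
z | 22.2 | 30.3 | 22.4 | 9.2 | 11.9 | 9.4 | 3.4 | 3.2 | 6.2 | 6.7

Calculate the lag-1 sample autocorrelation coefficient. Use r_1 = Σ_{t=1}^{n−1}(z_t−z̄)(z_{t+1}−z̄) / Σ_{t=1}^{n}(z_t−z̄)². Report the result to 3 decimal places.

0.684

Mean z̄ = (22.2 + 30.3 + 22.4 + 9.2 + 11.9 + 9.4 + 3.4 + 3.2 + 6.2 + 6.7)/10 = 12.4900
Numerator Σ_{t=1}^{9}(z_t−z̄)(z_{t+1}−z̄) = 527.9799
Denominator Σ(z_t−z̄)² = 772.4290
r_1 = 527.9799 / 772.4290 = 0.684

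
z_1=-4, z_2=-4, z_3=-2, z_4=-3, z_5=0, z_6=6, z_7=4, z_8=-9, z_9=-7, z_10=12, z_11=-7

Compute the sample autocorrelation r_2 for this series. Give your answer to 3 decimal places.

-0.388

Mean z̄ = (-4 − 4 − 2 − 3 + 0 + 6 + 4 − 9 − 7 + 12 − 7)/11 = -1.2727
Numerator Σ_{t=1}^{9}(z_t−z̄)(z_{t+2}−z̄) = -156.2397
Denominator Σ(z_t−z̄)² = 402.1818
r_2 = -156.2397 / 402.1818 = -0.388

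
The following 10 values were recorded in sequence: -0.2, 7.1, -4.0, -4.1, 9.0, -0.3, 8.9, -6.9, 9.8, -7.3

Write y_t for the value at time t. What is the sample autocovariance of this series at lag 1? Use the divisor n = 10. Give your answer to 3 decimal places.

-28.110

Mean ȳ = (-0.2 + 7.1 − 4.0 − 4.1 + 9.0 − 0.3 + 8.9 − 6.9 + 9.8 − 7.3)/10 = 1.2000
Σ_{t=1}^{9}(y_t−ȳ)(y_{t+1}−ȳ) = -281.1000
γ_1 = -281.1000 / 10 = -28.110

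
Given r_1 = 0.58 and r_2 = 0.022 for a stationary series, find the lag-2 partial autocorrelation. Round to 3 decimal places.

-0.474

φ_{22} = (r_2 − r_1²) / (1 − r_1²)
r_1² = (0.58)² = 0.3364
Numerator = 0.022 − 0.3364 = -0.3144; denominator = 1 − 0.3364 = 0.6636
φ_{22} = -0.3144 / 0.6636 = -0.474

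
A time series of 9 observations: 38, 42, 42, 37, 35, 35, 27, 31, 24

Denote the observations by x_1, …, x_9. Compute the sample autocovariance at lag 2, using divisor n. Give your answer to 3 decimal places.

13.672

Mean x̄ = (38 + 42 + 42 + 37 + 35 + 35 + 27 + 31 + 24)/9 = 34.5556
Σ_{t=1}^{7}(x_t−x̄)(x_{t+2}−x̄) = 123.0494
γ_2 = 123.0494 / 9 = 13.672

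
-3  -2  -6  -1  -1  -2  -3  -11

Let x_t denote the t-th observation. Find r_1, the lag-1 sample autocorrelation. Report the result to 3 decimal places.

-0.019

Mean x̄ = (-3 − 2 − 6 − 1 − 1 − 2 − 3 − 11)/8 = -3.6250
Deviations from mean: 0.6250, 1.6250, -2.3750, 2.6250, 2.6250, 1.6250, 0.6250, -7.3750
Numerator Σ_{t=1}^{7}(x_t−x̄)(x_{t+1}−x̄) = -1.5156
Denominator Σ(x_t−x̄)² = 79.8750
r_1 = -1.5156 / 79.8750 = -0.019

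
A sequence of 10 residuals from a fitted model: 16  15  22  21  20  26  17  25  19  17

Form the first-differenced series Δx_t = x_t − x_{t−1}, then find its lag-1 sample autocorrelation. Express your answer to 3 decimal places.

-0.665

First differences Δx: -1, 7, -1, -1, 6, -9, 8, -6, -2
Mean of differences = 0.1111
Numerator Σ(Δx_t−Δx̄)(Δx_{t+1}−Δx̄) = -181.4568
Denominator Σ(Δx_t−Δx̄)² = 272.8889
r_1(Δx) = -181.4568 / 272.8889 = -0.665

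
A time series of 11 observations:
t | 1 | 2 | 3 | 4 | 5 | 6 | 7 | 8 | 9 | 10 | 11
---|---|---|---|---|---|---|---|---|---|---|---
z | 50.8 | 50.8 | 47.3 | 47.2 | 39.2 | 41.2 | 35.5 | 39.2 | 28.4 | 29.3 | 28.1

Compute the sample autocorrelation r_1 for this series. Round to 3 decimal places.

0.665

Mean z̄ = (50.8 + 50.8 + 47.3 + 47.2 + 39.2 + 41.2 + 35.5 + 39.2 + 28.4 + 29.3 + 28.1)/11 = 39.7273
Numerator Σ_{t=1}^{10}(z_t−z̄)(z_{t+1}−z̄) = 499.6574
Denominator Σ(z_t−z̄)² = 751.2218
r_1 = 499.6574 / 751.2218 = 0.665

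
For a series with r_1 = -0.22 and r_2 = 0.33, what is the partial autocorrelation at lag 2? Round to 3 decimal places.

0.296

φ_{22} = (r_2 − r_1²) / (1 − r_1²)
r_1² = (-0.22)² = 0.0484
Numerator = 0.33 − 0.0484 = 0.2816; denominator = 1 − 0.0484 = 0.9516
φ_{22} = 0.2816 / 0.9516 = 0.296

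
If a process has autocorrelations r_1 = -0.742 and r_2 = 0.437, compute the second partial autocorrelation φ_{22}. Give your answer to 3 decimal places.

φ_{22} = (r_2 − r_1²) / (1 − r_1²)
r_1² = (-0.742)² = 0.550564
Numerator = 0.437 − 0.5506 = -0.1136; denominator = 1 − 0.5506 = 0.4494
φ_{22} = -0.1136 / 0.4494 = -0.253

-0.253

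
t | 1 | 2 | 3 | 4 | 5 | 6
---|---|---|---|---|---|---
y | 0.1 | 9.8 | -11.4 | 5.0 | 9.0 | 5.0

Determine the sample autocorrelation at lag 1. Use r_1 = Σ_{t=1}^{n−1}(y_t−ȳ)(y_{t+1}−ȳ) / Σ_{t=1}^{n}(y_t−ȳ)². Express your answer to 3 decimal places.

Mean ȳ = (0.1 + 9.8 − 11.4 + 5.0 + 9.0 + 5.0)/6 = 2.9167
Deviations from mean: -2.8167, 6.8833, -14.3167, 2.0833, 6.0833, 2.0833
Σ(y_t−ȳ)(y_{t+1}−ȳ) = (-19.3881) + (-98.5464) + (-29.8264) + (12.6736) + (12.6736) = -122.4136
Denominator Σ(y_t−ȳ)² = 305.9683
r_1 = -122.4136 / 305.9683 = -0.400

-0.400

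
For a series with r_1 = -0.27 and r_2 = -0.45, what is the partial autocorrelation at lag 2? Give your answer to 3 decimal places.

-0.564

φ_{22} = (r_2 − r_1²) / (1 − r_1²)
r_1² = (-0.27)² = 0.0729
Numerator = -0.45 − 0.0729 = -0.5229; denominator = 1 − 0.0729 = 0.9271
φ_{22} = -0.5229 / 0.9271 = -0.564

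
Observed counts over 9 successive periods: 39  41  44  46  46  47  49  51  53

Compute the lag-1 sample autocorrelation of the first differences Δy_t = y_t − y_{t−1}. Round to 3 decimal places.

0.261

First differences Δy: 2, 3, 2, 0, 1, 2, 2, 2
Mean of differences = 1.7500
Numerator Σ(Δy_t−Δȳ)(Δy_{t+1}−Δȳ) = 1.4375
Denominator Σ(Δy_t−Δȳ)² = 5.5000
r_1(Δy) = 1.4375 / 5.5000 = 0.261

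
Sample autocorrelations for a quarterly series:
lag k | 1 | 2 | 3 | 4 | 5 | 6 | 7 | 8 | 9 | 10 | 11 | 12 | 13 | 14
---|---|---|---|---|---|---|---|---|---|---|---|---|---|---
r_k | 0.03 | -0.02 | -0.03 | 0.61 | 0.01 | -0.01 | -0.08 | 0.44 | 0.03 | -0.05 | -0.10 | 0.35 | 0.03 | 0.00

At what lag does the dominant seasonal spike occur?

The largest autocorrelation is r_4 = 0.61, with weaker echoes at lags 8 (0.44) and 12 (0.35); the remaining lags stay at or below 0.03.
The dominant spike at lag 4 indicates a seasonal period of 4.

4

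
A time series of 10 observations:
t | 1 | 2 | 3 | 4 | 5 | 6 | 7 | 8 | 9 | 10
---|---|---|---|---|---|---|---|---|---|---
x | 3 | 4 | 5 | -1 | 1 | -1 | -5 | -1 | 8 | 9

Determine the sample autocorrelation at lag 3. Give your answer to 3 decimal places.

-0.309

Mean x̄ = (3 + 4 + 5 − 1 + 1 − 1 − 5 − 1 + 8 + 9)/10 = 2.2000
Numerator Σ_{t=1}^{7}(x_t−x̄)(x_{t+3}−x̄) = -54.3200
Denominator Σ(x_t−x̄)² = 175.6000
r_3 = -54.3200 / 175.6000 = -0.309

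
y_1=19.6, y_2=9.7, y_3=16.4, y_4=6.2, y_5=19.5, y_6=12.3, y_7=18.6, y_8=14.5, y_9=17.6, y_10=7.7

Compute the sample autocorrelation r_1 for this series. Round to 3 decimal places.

Mean ȳ = (19.6 + 9.7 + 16.4 + 6.2 + 19.5 + 12.3 + 18.6 + 14.5 + 17.6 + 7.7)/10 = 14.2100
Numerator Σ_{t=1}^{9}(y_t−ȳ)(y_{t+1}−ȳ) = -132.4021
Denominator Σ(y_t−ȳ)² = 223.2090
r_1 = -132.4021 / 223.2090 = -0.593

-0.593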